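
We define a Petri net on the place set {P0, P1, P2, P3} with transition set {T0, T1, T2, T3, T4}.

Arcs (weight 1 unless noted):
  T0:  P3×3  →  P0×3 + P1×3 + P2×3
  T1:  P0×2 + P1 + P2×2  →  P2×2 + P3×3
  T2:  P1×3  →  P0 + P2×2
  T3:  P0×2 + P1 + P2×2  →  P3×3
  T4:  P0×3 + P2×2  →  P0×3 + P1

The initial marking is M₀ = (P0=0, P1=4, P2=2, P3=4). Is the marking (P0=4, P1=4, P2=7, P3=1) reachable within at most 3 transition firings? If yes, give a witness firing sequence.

YES — reachable via ⟨T0, T2⟩ (2 firings)

step 1: fire T0:  (P0=0, P1=4, P2=2, P3=4) → (P0=3, P1=7, P2=5, P3=1)
step 2: fire T2:  (P0=3, P1=7, P2=5, P3=1) → (P0=4, P1=4, P2=7, P3=1)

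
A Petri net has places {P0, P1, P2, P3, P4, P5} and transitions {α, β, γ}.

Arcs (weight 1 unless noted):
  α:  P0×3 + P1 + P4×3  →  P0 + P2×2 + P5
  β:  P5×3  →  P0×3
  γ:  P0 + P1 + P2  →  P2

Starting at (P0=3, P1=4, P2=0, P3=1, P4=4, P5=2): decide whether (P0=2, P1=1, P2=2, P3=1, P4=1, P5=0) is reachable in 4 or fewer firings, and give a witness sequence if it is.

step 1: fire α:  (P0=3, P1=4, P2=0, P3=1, P4=4, P5=2) → (P0=1, P1=3, P2=2, P3=1, P4=1, P5=3)
step 2: fire β:  (P0=1, P1=3, P2=2, P3=1, P4=1, P5=3) → (P0=4, P1=3, P2=2, P3=1, P4=1, P5=0)
step 3: fire γ:  (P0=4, P1=3, P2=2, P3=1, P4=1, P5=0) → (P0=3, P1=2, P2=2, P3=1, P4=1, P5=0)
step 4: fire γ:  (P0=3, P1=2, P2=2, P3=1, P4=1, P5=0) → (P0=2, P1=1, P2=2, P3=1, P4=1, P5=0)

YES — reachable via ⟨α, β, γ, γ⟩ (4 firings)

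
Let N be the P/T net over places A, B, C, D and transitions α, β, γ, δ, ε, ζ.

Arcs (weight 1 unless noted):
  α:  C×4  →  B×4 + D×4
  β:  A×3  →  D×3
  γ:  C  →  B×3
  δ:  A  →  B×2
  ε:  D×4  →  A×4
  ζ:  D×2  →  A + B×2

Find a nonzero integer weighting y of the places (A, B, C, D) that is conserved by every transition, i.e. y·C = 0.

Incidence matrix C (rows=places, cols=transitions):
        α    β    γ    δ    ε    ζ
    A   0   -3    0   -1    4    1
    B   4    0    3    2    0    2
    C  -4    0   -1    0    0    0
    D   4    3    0    0   -4   -2

Candidate y = [2, 1, 3, 2]; check y·C column-wise:
  col α: 2·0 + 1·4 + 3·-4 + 2·4 = 0
  col β: 2·-3 + 1·0 + 3·0 + 2·3 = 0
  col γ: 2·0 + 1·3 + 3·-1 + 2·0 = 0
  col δ: 2·-1 + 1·2 + 3·0 + 2·0 = 0
  col ε: 2·4 + 1·0 + 3·0 + 2·-4 = 0
  col ζ: 2·1 + 1·2 + 3·0 + 2·-2 = 0

y = (A:2, B:1, C:3, D:2)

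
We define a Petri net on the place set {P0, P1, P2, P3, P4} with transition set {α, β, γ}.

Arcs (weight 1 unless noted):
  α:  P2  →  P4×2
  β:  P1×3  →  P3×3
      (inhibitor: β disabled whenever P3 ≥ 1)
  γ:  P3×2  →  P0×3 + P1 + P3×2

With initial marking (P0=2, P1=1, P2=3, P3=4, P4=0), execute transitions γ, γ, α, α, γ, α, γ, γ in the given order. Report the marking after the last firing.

step 1: fire γ:  (P0=2, P1=1, P2=3, P3=4, P4=0) → (P0=5, P1=2, P2=3, P3=4, P4=0)
step 2: fire γ:  (P0=5, P1=2, P2=3, P3=4, P4=0) → (P0=8, P1=3, P2=3, P3=4, P4=0)
step 3: fire α:  (P0=8, P1=3, P2=3, P3=4, P4=0) → (P0=8, P1=3, P2=2, P3=4, P4=2)
step 4: fire α:  (P0=8, P1=3, P2=2, P3=4, P4=2) → (P0=8, P1=3, P2=1, P3=4, P4=4)
step 5: fire γ:  (P0=8, P1=3, P2=1, P3=4, P4=4) → (P0=11, P1=4, P2=1, P3=4, P4=4)
step 6: fire α:  (P0=11, P1=4, P2=1, P3=4, P4=4) → (P0=11, P1=4, P2=0, P3=4, P4=6)
step 7: fire γ:  (P0=11, P1=4, P2=0, P3=4, P4=6) → (P0=14, P1=5, P2=0, P3=4, P4=6)
step 8: fire γ:  (P0=14, P1=5, P2=0, P3=4, P4=6) → (P0=17, P1=6, P2=0, P3=4, P4=6)

(P0=17, P1=6, P2=0, P3=4, P4=6)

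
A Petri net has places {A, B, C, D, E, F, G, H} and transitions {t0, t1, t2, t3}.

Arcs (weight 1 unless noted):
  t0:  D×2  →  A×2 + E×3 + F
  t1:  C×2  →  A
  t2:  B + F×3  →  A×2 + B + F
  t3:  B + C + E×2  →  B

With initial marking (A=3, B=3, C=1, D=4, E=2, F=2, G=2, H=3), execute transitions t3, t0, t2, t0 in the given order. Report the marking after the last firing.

step 1: fire t3:  (A=3, B=3, C=1, D=4, E=2, F=2, G=2, H=3) → (A=3, B=3, C=0, D=4, E=0, F=2, G=2, H=3)
step 2: fire t0:  (A=3, B=3, C=0, D=4, E=0, F=2, G=2, H=3) → (A=5, B=3, C=0, D=2, E=3, F=3, G=2, H=3)
step 3: fire t2:  (A=5, B=3, C=0, D=2, E=3, F=3, G=2, H=3) → (A=7, B=3, C=0, D=2, E=3, F=1, G=2, H=3)
step 4: fire t0:  (A=7, B=3, C=0, D=2, E=3, F=1, G=2, H=3) → (A=9, B=3, C=0, D=0, E=6, F=2, G=2, H=3)

(A=9, B=3, C=0, D=0, E=6, F=2, G=2, H=3)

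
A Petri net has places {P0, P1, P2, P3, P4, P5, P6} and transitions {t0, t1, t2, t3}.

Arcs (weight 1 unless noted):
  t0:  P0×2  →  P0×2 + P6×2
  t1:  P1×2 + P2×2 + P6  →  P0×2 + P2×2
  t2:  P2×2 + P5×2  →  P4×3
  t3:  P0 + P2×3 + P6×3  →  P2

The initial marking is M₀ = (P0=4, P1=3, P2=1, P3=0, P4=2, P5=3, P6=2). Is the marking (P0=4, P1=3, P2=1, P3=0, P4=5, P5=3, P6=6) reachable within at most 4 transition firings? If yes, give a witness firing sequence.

depth 0: 1 marking
depth 1: 2 markings reached so far
depth 2: 3 markings reached so far
depth 3: 4 markings reached so far
depth 4: 5 markings reached so far
target is not among the 5 markings reachable within 4 steps

NO — not reachable within 4 firings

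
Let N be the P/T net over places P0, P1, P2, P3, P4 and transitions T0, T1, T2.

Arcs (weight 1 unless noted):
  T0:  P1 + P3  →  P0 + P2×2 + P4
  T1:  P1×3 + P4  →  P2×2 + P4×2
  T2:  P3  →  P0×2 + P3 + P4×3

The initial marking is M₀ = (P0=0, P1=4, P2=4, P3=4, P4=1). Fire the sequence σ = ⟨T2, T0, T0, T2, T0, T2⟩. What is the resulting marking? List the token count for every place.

step 1: fire T2:  (P0=0, P1=4, P2=4, P3=4, P4=1) → (P0=2, P1=4, P2=4, P3=4, P4=4)
step 2: fire T0:  (P0=2, P1=4, P2=4, P3=4, P4=4) → (P0=3, P1=3, P2=6, P3=3, P4=5)
step 3: fire T0:  (P0=3, P1=3, P2=6, P3=3, P4=5) → (P0=4, P1=2, P2=8, P3=2, P4=6)
step 4: fire T2:  (P0=4, P1=2, P2=8, P3=2, P4=6) → (P0=6, P1=2, P2=8, P3=2, P4=9)
step 5: fire T0:  (P0=6, P1=2, P2=8, P3=2, P4=9) → (P0=7, P1=1, P2=10, P3=1, P4=10)
step 6: fire T2:  (P0=7, P1=1, P2=10, P3=1, P4=10) → (P0=9, P1=1, P2=10, P3=1, P4=13)

(P0=9, P1=1, P2=10, P3=1, P4=13)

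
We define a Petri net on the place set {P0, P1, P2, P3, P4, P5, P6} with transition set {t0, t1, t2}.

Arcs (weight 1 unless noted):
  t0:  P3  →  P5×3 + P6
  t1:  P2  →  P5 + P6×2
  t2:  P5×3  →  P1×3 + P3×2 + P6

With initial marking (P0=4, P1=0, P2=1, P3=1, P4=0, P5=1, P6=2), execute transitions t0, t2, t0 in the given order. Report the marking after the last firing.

step 1: fire t0:  (P0=4, P1=0, P2=1, P3=1, P4=0, P5=1, P6=2) → (P0=4, P1=0, P2=1, P3=0, P4=0, P5=4, P6=3)
step 2: fire t2:  (P0=4, P1=0, P2=1, P3=0, P4=0, P5=4, P6=3) → (P0=4, P1=3, P2=1, P3=2, P4=0, P5=1, P6=4)
step 3: fire t0:  (P0=4, P1=3, P2=1, P3=2, P4=0, P5=1, P6=4) → (P0=4, P1=3, P2=1, P3=1, P4=0, P5=4, P6=5)

(P0=4, P1=3, P2=1, P3=1, P4=0, P5=4, P6=5)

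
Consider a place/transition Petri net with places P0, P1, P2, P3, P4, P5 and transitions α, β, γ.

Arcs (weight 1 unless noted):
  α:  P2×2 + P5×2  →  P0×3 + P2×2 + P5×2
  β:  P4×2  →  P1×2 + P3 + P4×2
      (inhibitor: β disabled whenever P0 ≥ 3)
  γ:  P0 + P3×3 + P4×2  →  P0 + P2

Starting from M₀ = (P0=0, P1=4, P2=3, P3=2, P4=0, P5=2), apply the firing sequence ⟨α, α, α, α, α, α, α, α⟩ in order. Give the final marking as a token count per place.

step 1: fire α:  (P0=0, P1=4, P2=3, P3=2, P4=0, P5=2) → (P0=3, P1=4, P2=3, P3=2, P4=0, P5=2)
step 2: fire α:  (P0=3, P1=4, P2=3, P3=2, P4=0, P5=2) → (P0=6, P1=4, P2=3, P3=2, P4=0, P5=2)
step 3: fire α:  (P0=6, P1=4, P2=3, P3=2, P4=0, P5=2) → (P0=9, P1=4, P2=3, P3=2, P4=0, P5=2)
step 4: fire α:  (P0=9, P1=4, P2=3, P3=2, P4=0, P5=2) → (P0=12, P1=4, P2=3, P3=2, P4=0, P5=2)
step 5: fire α:  (P0=12, P1=4, P2=3, P3=2, P4=0, P5=2) → (P0=15, P1=4, P2=3, P3=2, P4=0, P5=2)
step 6: fire α:  (P0=15, P1=4, P2=3, P3=2, P4=0, P5=2) → (P0=18, P1=4, P2=3, P3=2, P4=0, P5=2)
step 7: fire α:  (P0=18, P1=4, P2=3, P3=2, P4=0, P5=2) → (P0=21, P1=4, P2=3, P3=2, P4=0, P5=2)
step 8: fire α:  (P0=21, P1=4, P2=3, P3=2, P4=0, P5=2) → (P0=24, P1=4, P2=3, P3=2, P4=0, P5=2)

(P0=24, P1=4, P2=3, P3=2, P4=0, P5=2)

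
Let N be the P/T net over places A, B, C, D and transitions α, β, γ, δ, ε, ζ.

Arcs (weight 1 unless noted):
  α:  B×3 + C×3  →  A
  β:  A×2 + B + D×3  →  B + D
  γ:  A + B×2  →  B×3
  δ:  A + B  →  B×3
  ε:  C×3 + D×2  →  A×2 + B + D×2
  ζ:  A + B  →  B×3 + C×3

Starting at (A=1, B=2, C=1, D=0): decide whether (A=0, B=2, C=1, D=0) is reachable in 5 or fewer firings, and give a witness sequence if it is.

NO — not reachable within 5 firings

depth 0: 1 marking
depth 1: 4 markings reached so far
depth 2: 5 markings reached so far
depth 3: 6 markings reached so far
depth 4: 7 markings reached so far
depth 5: 7 markings reached so far
(frontier empty at depth 5; search complete)
target is not among the 7 markings reachable within 5 steps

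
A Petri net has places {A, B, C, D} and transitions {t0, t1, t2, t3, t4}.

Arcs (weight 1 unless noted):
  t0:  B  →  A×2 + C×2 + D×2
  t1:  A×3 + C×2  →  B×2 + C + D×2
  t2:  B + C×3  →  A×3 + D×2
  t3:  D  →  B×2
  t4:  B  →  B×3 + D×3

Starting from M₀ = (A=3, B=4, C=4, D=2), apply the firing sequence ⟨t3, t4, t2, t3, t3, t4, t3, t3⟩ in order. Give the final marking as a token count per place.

(A=6, B=17, C=1, D=5)

step 1: fire t3:  (A=3, B=4, C=4, D=2) → (A=3, B=6, C=4, D=1)
step 2: fire t4:  (A=3, B=6, C=4, D=1) → (A=3, B=8, C=4, D=4)
step 3: fire t2:  (A=3, B=8, C=4, D=4) → (A=6, B=7, C=1, D=6)
step 4: fire t3:  (A=6, B=7, C=1, D=6) → (A=6, B=9, C=1, D=5)
step 5: fire t3:  (A=6, B=9, C=1, D=5) → (A=6, B=11, C=1, D=4)
step 6: fire t4:  (A=6, B=11, C=1, D=4) → (A=6, B=13, C=1, D=7)
step 7: fire t3:  (A=6, B=13, C=1, D=7) → (A=6, B=15, C=1, D=6)
step 8: fire t3:  (A=6, B=15, C=1, D=6) → (A=6, B=17, C=1, D=5)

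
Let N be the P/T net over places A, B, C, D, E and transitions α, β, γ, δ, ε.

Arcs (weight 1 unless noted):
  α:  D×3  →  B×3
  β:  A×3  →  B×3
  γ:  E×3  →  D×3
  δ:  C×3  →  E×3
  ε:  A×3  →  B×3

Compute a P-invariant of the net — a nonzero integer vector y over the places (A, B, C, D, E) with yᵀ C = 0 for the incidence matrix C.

Incidence matrix C (rows=places, cols=transitions):
        α    β    γ    δ    ε
    A   0   -3    0    0   -3
    B   3    3    0    0    3
    C   0    0    0   -3    0
    D  -3    0    3    0    0
    E   0    0   -3    3    0

Candidate y = [1, 1, 1, 1, 1]; check y·C column-wise:
  col α: 1·0 + 1·3 + 1·0 + 1·-3 + 1·0 = 0
  col β: 1·-3 + 1·3 + 1·0 + 1·0 + 1·0 = 0
  col γ: 1·0 + 1·0 + 1·0 + 1·3 + 1·-3 = 0
  col δ: 1·0 + 1·0 + 1·-3 + 1·0 + 1·3 = 0
  col ε: 1·-3 + 1·3 + 1·0 + 1·0 + 1·0 = 0

y = (A:1, B:1, C:1, D:1, E:1)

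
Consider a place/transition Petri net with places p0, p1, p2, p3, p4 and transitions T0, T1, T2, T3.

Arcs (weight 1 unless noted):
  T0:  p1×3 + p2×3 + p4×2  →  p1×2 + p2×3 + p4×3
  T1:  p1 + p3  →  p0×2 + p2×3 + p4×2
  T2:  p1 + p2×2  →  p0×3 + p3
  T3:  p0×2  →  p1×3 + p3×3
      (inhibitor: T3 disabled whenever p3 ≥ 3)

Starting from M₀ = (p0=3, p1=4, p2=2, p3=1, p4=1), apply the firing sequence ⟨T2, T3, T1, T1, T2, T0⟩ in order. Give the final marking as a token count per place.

step 1: fire T2:  (p0=3, p1=4, p2=2, p3=1, p4=1) → (p0=6, p1=3, p2=0, p3=2, p4=1)
step 2: fire T3:  (p0=6, p1=3, p2=0, p3=2, p4=1) → (p0=4, p1=6, p2=0, p3=5, p4=1)
step 3: fire T1:  (p0=4, p1=6, p2=0, p3=5, p4=1) → (p0=6, p1=5, p2=3, p3=4, p4=3)
step 4: fire T1:  (p0=6, p1=5, p2=3, p3=4, p4=3) → (p0=8, p1=4, p2=6, p3=3, p4=5)
step 5: fire T2:  (p0=8, p1=4, p2=6, p3=3, p4=5) → (p0=11, p1=3, p2=4, p3=4, p4=5)
step 6: fire T0:  (p0=11, p1=3, p2=4, p3=4, p4=5) → (p0=11, p1=2, p2=4, p3=4, p4=6)

(p0=11, p1=2, p2=4, p3=4, p4=6)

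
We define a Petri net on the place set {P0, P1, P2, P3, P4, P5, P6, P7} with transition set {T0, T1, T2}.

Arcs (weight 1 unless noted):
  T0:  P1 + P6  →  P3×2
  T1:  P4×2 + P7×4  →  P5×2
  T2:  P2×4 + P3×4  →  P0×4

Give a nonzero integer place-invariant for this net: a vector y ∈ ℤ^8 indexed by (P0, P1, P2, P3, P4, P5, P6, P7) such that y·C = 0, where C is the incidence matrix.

y = (P0:1, P1:0, P2:1, P3:0, P4:0, P5:0, P6:0, P7:0)

Incidence matrix C (rows=places, cols=transitions):
       T0   T1   T2
   P0   0    0    4
   P1  -1    0    0
   P2   0    0   -4
   P3   2    0   -4
   P4   0   -2    0
   P5   0    2    0
   P6  -1    0    0
   P7   0   -4    0

Candidate y = [1, 0, 1, 0, 0, 0, 0, 0]; check y·C column-wise:
  col T0: 1·0 + 0·-1 + 1·0 + 0·2 + 0·-1 = 0
  col T1: 1·0 + 1·0 + 0·-2 + 0·2 + 0·-4 = 0
  col T2: 1·4 + 1·-4 + 0·-4 = 0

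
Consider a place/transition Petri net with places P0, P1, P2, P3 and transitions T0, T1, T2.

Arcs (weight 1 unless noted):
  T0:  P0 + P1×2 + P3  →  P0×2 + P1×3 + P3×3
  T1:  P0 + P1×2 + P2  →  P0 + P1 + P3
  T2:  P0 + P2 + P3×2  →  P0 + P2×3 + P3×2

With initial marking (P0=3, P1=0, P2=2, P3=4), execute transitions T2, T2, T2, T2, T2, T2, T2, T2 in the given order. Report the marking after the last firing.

step 1: fire T2:  (P0=3, P1=0, P2=2, P3=4) → (P0=3, P1=0, P2=4, P3=4)
step 2: fire T2:  (P0=3, P1=0, P2=4, P3=4) → (P0=3, P1=0, P2=6, P3=4)
step 3: fire T2:  (P0=3, P1=0, P2=6, P3=4) → (P0=3, P1=0, P2=8, P3=4)
step 4: fire T2:  (P0=3, P1=0, P2=8, P3=4) → (P0=3, P1=0, P2=10, P3=4)
step 5: fire T2:  (P0=3, P1=0, P2=10, P3=4) → (P0=3, P1=0, P2=12, P3=4)
step 6: fire T2:  (P0=3, P1=0, P2=12, P3=4) → (P0=3, P1=0, P2=14, P3=4)
step 7: fire T2:  (P0=3, P1=0, P2=14, P3=4) → (P0=3, P1=0, P2=16, P3=4)
step 8: fire T2:  (P0=3, P1=0, P2=16, P3=4) → (P0=3, P1=0, P2=18, P3=4)

(P0=3, P1=0, P2=18, P3=4)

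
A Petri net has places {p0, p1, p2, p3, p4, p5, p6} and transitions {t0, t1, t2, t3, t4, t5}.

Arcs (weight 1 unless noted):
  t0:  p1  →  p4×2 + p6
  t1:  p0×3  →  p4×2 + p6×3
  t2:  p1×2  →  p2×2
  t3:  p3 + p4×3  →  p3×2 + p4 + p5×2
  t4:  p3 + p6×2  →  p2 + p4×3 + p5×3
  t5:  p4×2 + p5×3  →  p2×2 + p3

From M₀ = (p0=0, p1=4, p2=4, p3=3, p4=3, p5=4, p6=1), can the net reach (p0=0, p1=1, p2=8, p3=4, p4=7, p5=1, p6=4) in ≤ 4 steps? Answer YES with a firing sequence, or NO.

NO — not reachable within 4 firings

depth 0: 1 marking
depth 1: 5 markings reached so far
depth 2: 13 markings reached so far
depth 3: 27 markings reached so far
depth 4: 45 markings reached so far
target is not among the 45 markings reachable within 4 steps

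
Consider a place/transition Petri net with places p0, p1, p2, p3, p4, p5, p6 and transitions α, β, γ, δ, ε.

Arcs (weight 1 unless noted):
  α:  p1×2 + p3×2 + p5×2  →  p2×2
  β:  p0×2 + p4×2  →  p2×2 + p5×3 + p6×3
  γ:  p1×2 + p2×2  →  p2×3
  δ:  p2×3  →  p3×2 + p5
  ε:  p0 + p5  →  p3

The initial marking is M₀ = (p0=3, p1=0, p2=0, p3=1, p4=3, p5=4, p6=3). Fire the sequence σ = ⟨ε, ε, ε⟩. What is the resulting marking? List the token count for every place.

(p0=0, p1=0, p2=0, p3=4, p4=3, p5=1, p6=3)

step 1: fire ε:  (p0=3, p1=0, p2=0, p3=1, p4=3, p5=4, p6=3) → (p0=2, p1=0, p2=0, p3=2, p4=3, p5=3, p6=3)
step 2: fire ε:  (p0=2, p1=0, p2=0, p3=2, p4=3, p5=3, p6=3) → (p0=1, p1=0, p2=0, p3=3, p4=3, p5=2, p6=3)
step 3: fire ε:  (p0=1, p1=0, p2=0, p3=3, p4=3, p5=2, p6=3) → (p0=0, p1=0, p2=0, p3=4, p4=3, p5=1, p6=3)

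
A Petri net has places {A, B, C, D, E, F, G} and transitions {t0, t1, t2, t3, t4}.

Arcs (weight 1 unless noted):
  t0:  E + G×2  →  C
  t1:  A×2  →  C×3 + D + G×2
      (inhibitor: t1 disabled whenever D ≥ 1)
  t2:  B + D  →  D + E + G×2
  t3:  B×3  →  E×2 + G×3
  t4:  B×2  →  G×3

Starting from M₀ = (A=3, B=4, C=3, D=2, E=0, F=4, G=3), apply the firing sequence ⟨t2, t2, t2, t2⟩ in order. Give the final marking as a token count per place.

step 1: fire t2:  (A=3, B=4, C=3, D=2, E=0, F=4, G=3) → (A=3, B=3, C=3, D=2, E=1, F=4, G=5)
step 2: fire t2:  (A=3, B=3, C=3, D=2, E=1, F=4, G=5) → (A=3, B=2, C=3, D=2, E=2, F=4, G=7)
step 3: fire t2:  (A=3, B=2, C=3, D=2, E=2, F=4, G=7) → (A=3, B=1, C=3, D=2, E=3, F=4, G=9)
step 4: fire t2:  (A=3, B=1, C=3, D=2, E=3, F=4, G=9) → (A=3, B=0, C=3, D=2, E=4, F=4, G=11)

(A=3, B=0, C=3, D=2, E=4, F=4, G=11)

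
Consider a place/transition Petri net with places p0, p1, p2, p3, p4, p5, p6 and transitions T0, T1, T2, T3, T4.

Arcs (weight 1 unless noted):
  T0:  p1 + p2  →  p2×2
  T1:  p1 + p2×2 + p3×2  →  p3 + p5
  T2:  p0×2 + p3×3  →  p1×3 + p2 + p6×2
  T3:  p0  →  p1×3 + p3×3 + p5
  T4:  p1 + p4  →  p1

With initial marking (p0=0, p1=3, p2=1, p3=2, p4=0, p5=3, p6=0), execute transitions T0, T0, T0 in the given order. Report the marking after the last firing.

(p0=0, p1=0, p2=4, p3=2, p4=0, p5=3, p6=0)

step 1: fire T0:  (p0=0, p1=3, p2=1, p3=2, p4=0, p5=3, p6=0) → (p0=0, p1=2, p2=2, p3=2, p4=0, p5=3, p6=0)
step 2: fire T0:  (p0=0, p1=2, p2=2, p3=2, p4=0, p5=3, p6=0) → (p0=0, p1=1, p2=3, p3=2, p4=0, p5=3, p6=0)
step 3: fire T0:  (p0=0, p1=1, p2=3, p3=2, p4=0, p5=3, p6=0) → (p0=0, p1=0, p2=4, p3=2, p4=0, p5=3, p6=0)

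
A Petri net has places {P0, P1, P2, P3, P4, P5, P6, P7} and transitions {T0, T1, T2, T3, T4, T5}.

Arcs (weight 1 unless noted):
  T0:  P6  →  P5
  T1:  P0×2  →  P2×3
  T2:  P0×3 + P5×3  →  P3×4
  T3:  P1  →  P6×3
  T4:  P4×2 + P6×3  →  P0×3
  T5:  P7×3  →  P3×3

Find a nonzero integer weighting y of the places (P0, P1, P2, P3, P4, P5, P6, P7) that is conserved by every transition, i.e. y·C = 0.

y = (P0:3, P1:-9, P2:2, P3:0, P4:9, P5:-3, P6:-3, P7:0)

Incidence matrix C (rows=places, cols=transitions):
       T0   T1   T2   T3   T4   T5
   P0   0   -2   -3    0    3    0
   P1   0    0    0   -1    0    0
   P2   0    3    0    0    0    0
   P3   0    0    4    0    0    3
   P4   0    0    0    0   -2    0
   P5   1    0   -3    0    0    0
   P6  -1    0    0    3   -3    0
   P7   0    0    0    0    0   -3

Candidate y = [3, -9, 2, 0, 9, -3, -3, 0]; check y·C column-wise:
  col T0: 3·0 + -9·0 + 2·0 + 9·0 + -3·1 + -3·-1 = 0
  col T1: 3·-2 + -9·0 + 2·3 + 9·0 + -3·0 + -3·0 = 0
  col T2: 3·-3 + -9·0 + 2·0 + 0·4 + 9·0 + -3·-3 + -3·0 = 0
  col T3: 3·0 + -9·-1 + 2·0 + 9·0 + -3·0 + -3·3 = 0
  col T4: 3·3 + -9·0 + 2·0 + 9·-2 + -3·0 + -3·-3 = 0
  col T5: 3·0 + -9·0 + 2·0 + 0·3 + 9·0 + -3·0 + -3·0 + 0·-3 = 0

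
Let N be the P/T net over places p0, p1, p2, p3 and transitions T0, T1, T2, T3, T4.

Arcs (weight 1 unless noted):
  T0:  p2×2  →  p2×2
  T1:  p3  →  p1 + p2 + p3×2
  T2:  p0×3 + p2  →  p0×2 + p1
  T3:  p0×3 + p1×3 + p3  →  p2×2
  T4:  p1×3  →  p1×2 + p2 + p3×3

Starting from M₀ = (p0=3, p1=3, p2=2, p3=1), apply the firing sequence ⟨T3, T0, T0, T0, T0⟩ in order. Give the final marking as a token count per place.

step 1: fire T3:  (p0=3, p1=3, p2=2, p3=1) → (p0=0, p1=0, p2=4, p3=0)
step 2: fire T0:  (p0=0, p1=0, p2=4, p3=0) → (p0=0, p1=0, p2=4, p3=0)
step 3: fire T0:  (p0=0, p1=0, p2=4, p3=0) → (p0=0, p1=0, p2=4, p3=0)
step 4: fire T0:  (p0=0, p1=0, p2=4, p3=0) → (p0=0, p1=0, p2=4, p3=0)
step 5: fire T0:  (p0=0, p1=0, p2=4, p3=0) → (p0=0, p1=0, p2=4, p3=0)

(p0=0, p1=0, p2=4, p3=0)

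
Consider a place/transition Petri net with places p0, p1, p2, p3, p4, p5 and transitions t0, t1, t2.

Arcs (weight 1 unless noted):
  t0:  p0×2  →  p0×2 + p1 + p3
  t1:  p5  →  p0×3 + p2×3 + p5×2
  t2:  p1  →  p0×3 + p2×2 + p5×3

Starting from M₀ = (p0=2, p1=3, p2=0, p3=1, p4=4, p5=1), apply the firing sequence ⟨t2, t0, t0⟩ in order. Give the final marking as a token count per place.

step 1: fire t2:  (p0=2, p1=3, p2=0, p3=1, p4=4, p5=1) → (p0=5, p1=2, p2=2, p3=1, p4=4, p5=4)
step 2: fire t0:  (p0=5, p1=2, p2=2, p3=1, p4=4, p5=4) → (p0=5, p1=3, p2=2, p3=2, p4=4, p5=4)
step 3: fire t0:  (p0=5, p1=3, p2=2, p3=2, p4=4, p5=4) → (p0=5, p1=4, p2=2, p3=3, p4=4, p5=4)

(p0=5, p1=4, p2=2, p3=3, p4=4, p5=4)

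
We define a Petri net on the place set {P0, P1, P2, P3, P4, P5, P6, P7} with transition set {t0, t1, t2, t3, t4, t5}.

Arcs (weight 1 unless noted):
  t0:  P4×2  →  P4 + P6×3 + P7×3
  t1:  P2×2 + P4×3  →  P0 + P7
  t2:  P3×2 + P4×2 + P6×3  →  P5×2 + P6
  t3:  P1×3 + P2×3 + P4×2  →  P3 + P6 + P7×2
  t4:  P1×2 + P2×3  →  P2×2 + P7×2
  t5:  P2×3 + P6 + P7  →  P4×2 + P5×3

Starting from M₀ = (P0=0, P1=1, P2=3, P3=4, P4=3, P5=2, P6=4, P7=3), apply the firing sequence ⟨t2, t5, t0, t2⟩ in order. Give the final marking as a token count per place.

(P0=0, P1=1, P2=0, P3=0, P4=0, P5=9, P6=2, P7=5)

step 1: fire t2:  (P0=0, P1=1, P2=3, P3=4, P4=3, P5=2, P6=4, P7=3) → (P0=0, P1=1, P2=3, P3=2, P4=1, P5=4, P6=2, P7=3)
step 2: fire t5:  (P0=0, P1=1, P2=3, P3=2, P4=1, P5=4, P6=2, P7=3) → (P0=0, P1=1, P2=0, P3=2, P4=3, P5=7, P6=1, P7=2)
step 3: fire t0:  (P0=0, P1=1, P2=0, P3=2, P4=3, P5=7, P6=1, P7=2) → (P0=0, P1=1, P2=0, P3=2, P4=2, P5=7, P6=4, P7=5)
step 4: fire t2:  (P0=0, P1=1, P2=0, P3=2, P4=2, P5=7, P6=4, P7=5) → (P0=0, P1=1, P2=0, P3=0, P4=0, P5=9, P6=2, P7=5)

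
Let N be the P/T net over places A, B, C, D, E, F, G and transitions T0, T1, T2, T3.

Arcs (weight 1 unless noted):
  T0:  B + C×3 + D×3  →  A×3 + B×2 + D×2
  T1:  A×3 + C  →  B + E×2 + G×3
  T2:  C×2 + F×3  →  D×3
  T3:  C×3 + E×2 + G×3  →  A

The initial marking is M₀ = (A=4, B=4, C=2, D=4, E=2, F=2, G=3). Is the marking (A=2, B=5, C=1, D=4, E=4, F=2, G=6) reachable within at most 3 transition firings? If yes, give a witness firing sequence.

NO — not reachable within 3 firings

depth 0: 1 marking
depth 1: 2 markings reached so far
depth 2: 2 markings reached so far
(frontier empty at depth 2; search complete)
target is not among the 2 markings reachable within 3 steps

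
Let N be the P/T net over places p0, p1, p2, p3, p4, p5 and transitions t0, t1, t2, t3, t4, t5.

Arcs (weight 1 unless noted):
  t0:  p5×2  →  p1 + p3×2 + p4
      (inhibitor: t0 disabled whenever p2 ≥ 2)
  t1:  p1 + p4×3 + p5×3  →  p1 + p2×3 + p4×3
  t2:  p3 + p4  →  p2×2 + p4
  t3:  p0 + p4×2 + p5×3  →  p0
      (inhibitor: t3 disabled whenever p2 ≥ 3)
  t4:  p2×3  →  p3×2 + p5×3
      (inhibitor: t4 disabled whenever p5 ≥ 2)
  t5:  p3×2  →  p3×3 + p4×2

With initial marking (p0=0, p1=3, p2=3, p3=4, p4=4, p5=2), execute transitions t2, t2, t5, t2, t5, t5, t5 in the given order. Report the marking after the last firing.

(p0=0, p1=3, p2=9, p3=5, p4=12, p5=2)

step 1: fire t2:  (p0=0, p1=3, p2=3, p3=4, p4=4, p5=2) → (p0=0, p1=3, p2=5, p3=3, p4=4, p5=2)
step 2: fire t2:  (p0=0, p1=3, p2=5, p3=3, p4=4, p5=2) → (p0=0, p1=3, p2=7, p3=2, p4=4, p5=2)
step 3: fire t5:  (p0=0, p1=3, p2=7, p3=2, p4=4, p5=2) → (p0=0, p1=3, p2=7, p3=3, p4=6, p5=2)
step 4: fire t2:  (p0=0, p1=3, p2=7, p3=3, p4=6, p5=2) → (p0=0, p1=3, p2=9, p3=2, p4=6, p5=2)
step 5: fire t5:  (p0=0, p1=3, p2=9, p3=2, p4=6, p5=2) → (p0=0, p1=3, p2=9, p3=3, p4=8, p5=2)
step 6: fire t5:  (p0=0, p1=3, p2=9, p3=3, p4=8, p5=2) → (p0=0, p1=3, p2=9, p3=4, p4=10, p5=2)
step 7: fire t5:  (p0=0, p1=3, p2=9, p3=4, p4=10, p5=2) → (p0=0, p1=3, p2=9, p3=5, p4=12, p5=2)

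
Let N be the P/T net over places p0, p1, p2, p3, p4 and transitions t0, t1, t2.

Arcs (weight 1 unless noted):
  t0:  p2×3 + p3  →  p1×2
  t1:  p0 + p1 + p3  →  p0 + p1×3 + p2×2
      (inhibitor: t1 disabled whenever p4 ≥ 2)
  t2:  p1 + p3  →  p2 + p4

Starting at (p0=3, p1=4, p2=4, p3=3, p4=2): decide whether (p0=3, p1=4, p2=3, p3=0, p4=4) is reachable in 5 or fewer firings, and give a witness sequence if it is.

step 1: fire t0:  (p0=3, p1=4, p2=4, p3=3, p4=2) → (p0=3, p1=6, p2=1, p3=2, p4=2)
step 2: fire t2:  (p0=3, p1=6, p2=1, p3=2, p4=2) → (p0=3, p1=5, p2=2, p3=1, p4=3)
step 3: fire t2:  (p0=3, p1=5, p2=2, p3=1, p4=3) → (p0=3, p1=4, p2=3, p3=0, p4=4)

YES — reachable via ⟨t0, t2, t2⟩ (3 firings)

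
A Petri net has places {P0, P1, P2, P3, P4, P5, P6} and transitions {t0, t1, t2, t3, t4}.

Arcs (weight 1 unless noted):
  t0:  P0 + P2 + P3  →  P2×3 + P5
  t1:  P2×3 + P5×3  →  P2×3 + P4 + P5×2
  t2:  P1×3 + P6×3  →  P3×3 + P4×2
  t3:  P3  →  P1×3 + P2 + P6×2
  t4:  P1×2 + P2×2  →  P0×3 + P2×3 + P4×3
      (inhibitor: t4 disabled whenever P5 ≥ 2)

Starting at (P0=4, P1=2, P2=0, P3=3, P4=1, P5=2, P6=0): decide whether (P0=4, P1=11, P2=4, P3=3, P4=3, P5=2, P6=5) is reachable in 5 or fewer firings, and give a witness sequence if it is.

depth 0: 1 marking
depth 1: 2 markings reached so far
depth 2: 4 markings reached so far
depth 3: 9 markings reached so far
depth 4: 13 markings reached so far
depth 5: 19 markings reached so far
target is not among the 19 markings reachable within 5 steps

NO — not reachable within 5 firings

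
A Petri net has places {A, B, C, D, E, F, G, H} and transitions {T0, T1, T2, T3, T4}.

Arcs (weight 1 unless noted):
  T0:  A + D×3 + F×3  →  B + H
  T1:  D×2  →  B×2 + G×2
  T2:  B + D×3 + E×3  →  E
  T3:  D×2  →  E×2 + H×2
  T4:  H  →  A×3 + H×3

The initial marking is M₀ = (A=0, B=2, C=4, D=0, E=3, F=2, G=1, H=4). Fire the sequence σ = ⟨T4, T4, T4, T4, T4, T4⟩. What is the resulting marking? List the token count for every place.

step 1: fire T4:  (A=0, B=2, C=4, D=0, E=3, F=2, G=1, H=4) → (A=3, B=2, C=4, D=0, E=3, F=2, G=1, H=6)
step 2: fire T4:  (A=3, B=2, C=4, D=0, E=3, F=2, G=1, H=6) → (A=6, B=2, C=4, D=0, E=3, F=2, G=1, H=8)
step 3: fire T4:  (A=6, B=2, C=4, D=0, E=3, F=2, G=1, H=8) → (A=9, B=2, C=4, D=0, E=3, F=2, G=1, H=10)
step 4: fire T4:  (A=9, B=2, C=4, D=0, E=3, F=2, G=1, H=10) → (A=12, B=2, C=4, D=0, E=3, F=2, G=1, H=12)
step 5: fire T4:  (A=12, B=2, C=4, D=0, E=3, F=2, G=1, H=12) → (A=15, B=2, C=4, D=0, E=3, F=2, G=1, H=14)
step 6: fire T4:  (A=15, B=2, C=4, D=0, E=3, F=2, G=1, H=14) → (A=18, B=2, C=4, D=0, E=3, F=2, G=1, H=16)

(A=18, B=2, C=4, D=0, E=3, F=2, G=1, H=16)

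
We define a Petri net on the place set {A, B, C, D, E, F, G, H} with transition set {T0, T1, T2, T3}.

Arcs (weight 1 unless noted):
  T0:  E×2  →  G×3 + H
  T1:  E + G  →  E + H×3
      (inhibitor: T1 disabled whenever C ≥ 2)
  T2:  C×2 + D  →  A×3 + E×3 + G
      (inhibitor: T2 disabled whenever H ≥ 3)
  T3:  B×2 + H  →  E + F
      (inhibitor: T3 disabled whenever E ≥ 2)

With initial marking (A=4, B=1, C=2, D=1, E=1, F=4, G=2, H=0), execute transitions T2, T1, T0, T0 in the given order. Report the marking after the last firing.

(A=7, B=1, C=0, D=0, E=0, F=4, G=8, H=5)

step 1: fire T2:  (A=4, B=1, C=2, D=1, E=1, F=4, G=2, H=0) → (A=7, B=1, C=0, D=0, E=4, F=4, G=3, H=0)
step 2: fire T1:  (A=7, B=1, C=0, D=0, E=4, F=4, G=3, H=0) → (A=7, B=1, C=0, D=0, E=4, F=4, G=2, H=3)
step 3: fire T0:  (A=7, B=1, C=0, D=0, E=4, F=4, G=2, H=3) → (A=7, B=1, C=0, D=0, E=2, F=4, G=5, H=4)
step 4: fire T0:  (A=7, B=1, C=0, D=0, E=2, F=4, G=5, H=4) → (A=7, B=1, C=0, D=0, E=0, F=4, G=8, H=5)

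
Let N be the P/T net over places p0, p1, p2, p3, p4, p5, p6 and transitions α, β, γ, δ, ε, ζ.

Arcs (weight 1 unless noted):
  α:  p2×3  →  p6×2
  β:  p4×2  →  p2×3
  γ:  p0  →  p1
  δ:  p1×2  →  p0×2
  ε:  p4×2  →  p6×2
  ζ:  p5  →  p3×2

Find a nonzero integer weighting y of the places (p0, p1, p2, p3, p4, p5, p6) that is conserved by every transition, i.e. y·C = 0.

y = (p0:1, p1:1, p2:0, p3:0, p4:0, p5:0, p6:0)

Incidence matrix C (rows=places, cols=transitions):
        α    β    γ    δ    ε    ζ
   p0   0    0   -1    2    0    0
   p1   0    0    1   -2    0    0
   p2  -3    3    0    0    0    0
   p3   0    0    0    0    0    2
   p4   0   -2    0    0   -2    0
   p5   0    0    0    0    0   -1
   p6   2    0    0    0    2    0

Candidate y = [1, 1, 0, 0, 0, 0, 0]; check y·C column-wise:
  col α: 1·0 + 1·0 + 0·-3 + 0·2 = 0
  col β: 1·0 + 1·0 + 0·3 + 0·-2 = 0
  col γ: 1·-1 + 1·1 = 0
  col δ: 1·2 + 1·-2 = 0
  col ε: 1·0 + 1·0 + 0·-2 + 0·2 = 0
  col ζ: 1·0 + 1·0 + 0·2 + 0·-1 = 0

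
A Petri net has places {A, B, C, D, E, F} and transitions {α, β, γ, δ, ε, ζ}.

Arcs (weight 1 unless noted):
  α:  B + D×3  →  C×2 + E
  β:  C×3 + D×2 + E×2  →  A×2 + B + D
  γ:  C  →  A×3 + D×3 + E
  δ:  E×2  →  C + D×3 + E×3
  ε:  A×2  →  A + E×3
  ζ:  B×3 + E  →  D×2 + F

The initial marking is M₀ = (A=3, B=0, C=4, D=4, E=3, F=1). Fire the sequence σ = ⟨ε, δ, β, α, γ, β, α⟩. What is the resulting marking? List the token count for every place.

step 1: fire ε:  (A=3, B=0, C=4, D=4, E=3, F=1) → (A=2, B=0, C=4, D=4, E=6, F=1)
step 2: fire δ:  (A=2, B=0, C=4, D=4, E=6, F=1) → (A=2, B=0, C=5, D=7, E=7, F=1)
step 3: fire β:  (A=2, B=0, C=5, D=7, E=7, F=1) → (A=4, B=1, C=2, D=6, E=5, F=1)
step 4: fire α:  (A=4, B=1, C=2, D=6, E=5, F=1) → (A=4, B=0, C=4, D=3, E=6, F=1)
step 5: fire γ:  (A=4, B=0, C=4, D=3, E=6, F=1) → (A=7, B=0, C=3, D=6, E=7, F=1)
step 6: fire β:  (A=7, B=0, C=3, D=6, E=7, F=1) → (A=9, B=1, C=0, D=5, E=5, F=1)
step 7: fire α:  (A=9, B=1, C=0, D=5, E=5, F=1) → (A=9, B=0, C=2, D=2, E=6, F=1)

(A=9, B=0, C=2, D=2, E=6, F=1)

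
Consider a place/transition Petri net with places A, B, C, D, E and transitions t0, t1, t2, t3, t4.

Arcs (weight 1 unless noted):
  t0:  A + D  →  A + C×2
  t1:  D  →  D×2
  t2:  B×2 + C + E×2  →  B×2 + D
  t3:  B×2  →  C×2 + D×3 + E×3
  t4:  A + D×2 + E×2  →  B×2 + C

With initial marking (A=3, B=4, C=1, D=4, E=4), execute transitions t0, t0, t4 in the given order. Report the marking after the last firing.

step 1: fire t0:  (A=3, B=4, C=1, D=4, E=4) → (A=3, B=4, C=3, D=3, E=4)
step 2: fire t0:  (A=3, B=4, C=3, D=3, E=4) → (A=3, B=4, C=5, D=2, E=4)
step 3: fire t4:  (A=3, B=4, C=5, D=2, E=4) → (A=2, B=6, C=6, D=0, E=2)

(A=2, B=6, C=6, D=0, E=2)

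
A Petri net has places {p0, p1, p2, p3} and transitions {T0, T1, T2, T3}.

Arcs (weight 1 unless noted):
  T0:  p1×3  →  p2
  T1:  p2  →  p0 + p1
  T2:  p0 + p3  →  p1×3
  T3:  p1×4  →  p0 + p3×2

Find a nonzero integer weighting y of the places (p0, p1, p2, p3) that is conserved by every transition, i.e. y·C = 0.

y = (p0:2, p1:1, p2:3, p3:1)

Incidence matrix C (rows=places, cols=transitions):
       T0   T1   T2   T3
   p0   0    1   -1    1
   p1  -3    1    3   -4
   p2   1   -1    0    0
   p3   0    0   -1    2

Candidate y = [2, 1, 3, 1]; check y·C column-wise:
  col T0: 2·0 + 1·-3 + 3·1 + 1·0 = 0
  col T1: 2·1 + 1·1 + 3·-1 + 1·0 = 0
  col T2: 2·-1 + 1·3 + 3·0 + 1·-1 = 0
  col T3: 2·1 + 1·-4 + 3·0 + 1·2 = 0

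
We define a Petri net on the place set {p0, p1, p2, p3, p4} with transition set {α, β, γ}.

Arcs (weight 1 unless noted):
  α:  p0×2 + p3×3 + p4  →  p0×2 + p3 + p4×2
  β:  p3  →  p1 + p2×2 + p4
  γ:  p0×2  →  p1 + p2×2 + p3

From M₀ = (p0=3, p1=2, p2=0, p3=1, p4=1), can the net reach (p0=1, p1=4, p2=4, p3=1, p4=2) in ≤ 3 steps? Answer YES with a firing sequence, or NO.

step 1: fire β:  (p0=3, p1=2, p2=0, p3=1, p4=1) → (p0=3, p1=3, p2=2, p3=0, p4=2)
step 2: fire γ:  (p0=3, p1=3, p2=2, p3=0, p4=2) → (p0=1, p1=4, p2=4, p3=1, p4=2)

YES — reachable via ⟨β, γ⟩ (2 firings)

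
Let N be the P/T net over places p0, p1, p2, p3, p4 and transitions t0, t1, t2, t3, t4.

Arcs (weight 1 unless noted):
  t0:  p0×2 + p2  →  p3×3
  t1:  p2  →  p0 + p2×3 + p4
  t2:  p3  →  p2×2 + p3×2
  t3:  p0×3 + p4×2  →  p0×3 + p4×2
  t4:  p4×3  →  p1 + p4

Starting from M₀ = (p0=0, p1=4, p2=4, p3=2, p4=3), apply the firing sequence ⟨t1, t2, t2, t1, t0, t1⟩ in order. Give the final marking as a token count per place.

(p0=1, p1=4, p2=13, p3=7, p4=6)

step 1: fire t1:  (p0=0, p1=4, p2=4, p3=2, p4=3) → (p0=1, p1=4, p2=6, p3=2, p4=4)
step 2: fire t2:  (p0=1, p1=4, p2=6, p3=2, p4=4) → (p0=1, p1=4, p2=8, p3=3, p4=4)
step 3: fire t2:  (p0=1, p1=4, p2=8, p3=3, p4=4) → (p0=1, p1=4, p2=10, p3=4, p4=4)
step 4: fire t1:  (p0=1, p1=4, p2=10, p3=4, p4=4) → (p0=2, p1=4, p2=12, p3=4, p4=5)
step 5: fire t0:  (p0=2, p1=4, p2=12, p3=4, p4=5) → (p0=0, p1=4, p2=11, p3=7, p4=5)
step 6: fire t1:  (p0=0, p1=4, p2=11, p3=7, p4=5) → (p0=1, p1=4, p2=13, p3=7, p4=6)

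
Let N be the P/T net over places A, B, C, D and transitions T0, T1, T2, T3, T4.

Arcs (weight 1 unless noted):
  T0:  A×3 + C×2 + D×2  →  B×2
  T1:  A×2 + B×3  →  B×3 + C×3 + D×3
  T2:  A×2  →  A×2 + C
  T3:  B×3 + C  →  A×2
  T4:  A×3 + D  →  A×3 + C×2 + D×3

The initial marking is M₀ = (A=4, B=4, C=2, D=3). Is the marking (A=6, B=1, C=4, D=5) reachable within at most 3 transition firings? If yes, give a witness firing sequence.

YES — reachable via ⟨T2, T3, T4⟩ (3 firings)

step 1: fire T2:  (A=4, B=4, C=2, D=3) → (A=4, B=4, C=3, D=3)
step 2: fire T3:  (A=4, B=4, C=3, D=3) → (A=6, B=1, C=2, D=3)
step 3: fire T4:  (A=6, B=1, C=2, D=3) → (A=6, B=1, C=4, D=5)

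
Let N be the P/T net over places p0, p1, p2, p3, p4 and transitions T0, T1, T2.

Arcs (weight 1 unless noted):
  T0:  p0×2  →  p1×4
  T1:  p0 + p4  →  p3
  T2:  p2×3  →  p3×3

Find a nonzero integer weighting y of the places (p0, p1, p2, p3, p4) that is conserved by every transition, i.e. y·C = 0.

Incidence matrix C (rows=places, cols=transitions):
       T0   T1   T2
   p0  -2   -1    0
   p1   4    0    0
   p2   0    0   -3
   p3   0    1    3
   p4   0   -1    0

Candidate y = [2, 1, 2, 2, 0]; check y·C column-wise:
  col T0: 2·-2 + 1·4 + 2·0 + 2·0 = 0
  col T1: 2·-1 + 1·0 + 2·0 + 2·1 + 0·-1 = 0
  col T2: 2·0 + 1·0 + 2·-3 + 2·3 = 0

y = (p0:2, p1:1, p2:2, p3:2, p4:0)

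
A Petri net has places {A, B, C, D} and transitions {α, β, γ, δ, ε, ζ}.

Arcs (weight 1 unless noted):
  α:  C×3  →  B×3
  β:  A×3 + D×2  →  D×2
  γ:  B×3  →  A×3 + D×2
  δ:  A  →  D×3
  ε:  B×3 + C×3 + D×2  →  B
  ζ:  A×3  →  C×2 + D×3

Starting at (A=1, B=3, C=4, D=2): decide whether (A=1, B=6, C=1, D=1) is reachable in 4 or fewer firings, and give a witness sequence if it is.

depth 0: 1 marking
depth 1: 5 markings reached so far
depth 2: 11 markings reached so far
depth 3: 18 markings reached so far
depth 4: 27 markings reached so far
target is not among the 27 markings reachable within 4 steps

NO — not reachable within 4 firings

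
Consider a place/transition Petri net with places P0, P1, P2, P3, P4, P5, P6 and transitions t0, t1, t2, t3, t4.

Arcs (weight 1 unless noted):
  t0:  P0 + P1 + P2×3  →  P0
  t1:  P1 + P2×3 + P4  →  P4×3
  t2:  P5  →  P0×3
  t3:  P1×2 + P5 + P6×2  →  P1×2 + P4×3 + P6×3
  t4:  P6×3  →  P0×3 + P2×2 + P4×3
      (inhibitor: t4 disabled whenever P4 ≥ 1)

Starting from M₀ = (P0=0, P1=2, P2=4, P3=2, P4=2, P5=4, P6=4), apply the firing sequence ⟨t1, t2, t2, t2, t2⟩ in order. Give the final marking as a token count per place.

(P0=12, P1=1, P2=1, P3=2, P4=4, P5=0, P6=4)

step 1: fire t1:  (P0=0, P1=2, P2=4, P3=2, P4=2, P5=4, P6=4) → (P0=0, P1=1, P2=1, P3=2, P4=4, P5=4, P6=4)
step 2: fire t2:  (P0=0, P1=1, P2=1, P3=2, P4=4, P5=4, P6=4) → (P0=3, P1=1, P2=1, P3=2, P4=4, P5=3, P6=4)
step 3: fire t2:  (P0=3, P1=1, P2=1, P3=2, P4=4, P5=3, P6=4) → (P0=6, P1=1, P2=1, P3=2, P4=4, P5=2, P6=4)
step 4: fire t2:  (P0=6, P1=1, P2=1, P3=2, P4=4, P5=2, P6=4) → (P0=9, P1=1, P2=1, P3=2, P4=4, P5=1, P6=4)
step 5: fire t2:  (P0=9, P1=1, P2=1, P3=2, P4=4, P5=1, P6=4) → (P0=12, P1=1, P2=1, P3=2, P4=4, P5=0, P6=4)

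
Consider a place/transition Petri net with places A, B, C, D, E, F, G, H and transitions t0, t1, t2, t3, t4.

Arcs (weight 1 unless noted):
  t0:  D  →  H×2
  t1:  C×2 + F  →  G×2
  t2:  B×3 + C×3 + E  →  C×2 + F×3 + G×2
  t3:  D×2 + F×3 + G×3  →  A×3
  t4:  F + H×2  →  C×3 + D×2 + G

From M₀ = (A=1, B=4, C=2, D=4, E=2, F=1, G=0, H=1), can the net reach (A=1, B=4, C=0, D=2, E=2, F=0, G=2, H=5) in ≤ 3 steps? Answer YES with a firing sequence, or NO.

YES — reachable via ⟨t0, t0, t1⟩ (3 firings)

step 1: fire t0:  (A=1, B=4, C=2, D=4, E=2, F=1, G=0, H=1) → (A=1, B=4, C=2, D=3, E=2, F=1, G=0, H=3)
step 2: fire t0:  (A=1, B=4, C=2, D=3, E=2, F=1, G=0, H=3) → (A=1, B=4, C=2, D=2, E=2, F=1, G=0, H=5)
step 3: fire t1:  (A=1, B=4, C=2, D=2, E=2, F=1, G=0, H=5) → (A=1, B=4, C=0, D=2, E=2, F=0, G=2, H=5)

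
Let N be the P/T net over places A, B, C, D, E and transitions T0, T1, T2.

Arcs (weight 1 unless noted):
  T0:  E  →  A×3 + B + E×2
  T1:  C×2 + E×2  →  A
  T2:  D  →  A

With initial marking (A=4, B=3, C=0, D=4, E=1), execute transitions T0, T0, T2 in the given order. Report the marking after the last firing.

(A=11, B=5, C=0, D=3, E=3)

step 1: fire T0:  (A=4, B=3, C=0, D=4, E=1) → (A=7, B=4, C=0, D=4, E=2)
step 2: fire T0:  (A=7, B=4, C=0, D=4, E=2) → (A=10, B=5, C=0, D=4, E=3)
step 3: fire T2:  (A=10, B=5, C=0, D=4, E=3) → (A=11, B=5, C=0, D=3, E=3)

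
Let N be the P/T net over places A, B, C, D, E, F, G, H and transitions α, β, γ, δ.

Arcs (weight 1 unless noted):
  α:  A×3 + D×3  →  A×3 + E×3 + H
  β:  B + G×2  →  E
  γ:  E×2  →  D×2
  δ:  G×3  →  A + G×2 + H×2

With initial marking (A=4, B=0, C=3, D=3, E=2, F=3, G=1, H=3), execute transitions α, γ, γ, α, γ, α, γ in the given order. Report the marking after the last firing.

(A=4, B=0, C=3, D=2, E=3, F=3, G=1, H=6)

step 1: fire α:  (A=4, B=0, C=3, D=3, E=2, F=3, G=1, H=3) → (A=4, B=0, C=3, D=0, E=5, F=3, G=1, H=4)
step 2: fire γ:  (A=4, B=0, C=3, D=0, E=5, F=3, G=1, H=4) → (A=4, B=0, C=3, D=2, E=3, F=3, G=1, H=4)
step 3: fire γ:  (A=4, B=0, C=3, D=2, E=3, F=3, G=1, H=4) → (A=4, B=0, C=3, D=4, E=1, F=3, G=1, H=4)
step 4: fire α:  (A=4, B=0, C=3, D=4, E=1, F=3, G=1, H=4) → (A=4, B=0, C=3, D=1, E=4, F=3, G=1, H=5)
step 5: fire γ:  (A=4, B=0, C=3, D=1, E=4, F=3, G=1, H=5) → (A=4, B=0, C=3, D=3, E=2, F=3, G=1, H=5)
step 6: fire α:  (A=4, B=0, C=3, D=3, E=2, F=3, G=1, H=5) → (A=4, B=0, C=3, D=0, E=5, F=3, G=1, H=6)
step 7: fire γ:  (A=4, B=0, C=3, D=0, E=5, F=3, G=1, H=6) → (A=4, B=0, C=3, D=2, E=3, F=3, G=1, H=6)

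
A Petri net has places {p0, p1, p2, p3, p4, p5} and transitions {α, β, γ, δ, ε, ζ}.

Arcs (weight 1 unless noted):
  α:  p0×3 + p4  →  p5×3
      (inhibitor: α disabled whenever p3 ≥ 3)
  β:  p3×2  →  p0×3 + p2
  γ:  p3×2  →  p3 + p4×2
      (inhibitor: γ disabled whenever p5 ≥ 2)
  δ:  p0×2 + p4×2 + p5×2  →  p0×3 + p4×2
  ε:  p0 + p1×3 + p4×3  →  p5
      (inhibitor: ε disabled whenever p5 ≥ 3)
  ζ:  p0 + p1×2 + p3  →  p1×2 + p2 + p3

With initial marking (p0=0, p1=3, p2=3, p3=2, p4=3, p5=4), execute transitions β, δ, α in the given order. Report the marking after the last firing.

(p0=1, p1=3, p2=4, p3=0, p4=2, p5=5)

step 1: fire β:  (p0=0, p1=3, p2=3, p3=2, p4=3, p5=4) → (p0=3, p1=3, p2=4, p3=0, p4=3, p5=4)
step 2: fire δ:  (p0=3, p1=3, p2=4, p3=0, p4=3, p5=4) → (p0=4, p1=3, p2=4, p3=0, p4=3, p5=2)
step 3: fire α:  (p0=4, p1=3, p2=4, p3=0, p4=3, p5=2) → (p0=1, p1=3, p2=4, p3=0, p4=2, p5=5)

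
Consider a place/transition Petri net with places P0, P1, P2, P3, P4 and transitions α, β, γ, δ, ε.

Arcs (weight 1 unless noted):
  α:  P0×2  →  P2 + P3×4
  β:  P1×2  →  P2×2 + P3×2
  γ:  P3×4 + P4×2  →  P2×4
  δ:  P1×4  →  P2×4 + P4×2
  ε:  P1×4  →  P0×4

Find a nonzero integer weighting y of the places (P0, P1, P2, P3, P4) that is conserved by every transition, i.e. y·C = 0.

Incidence matrix C (rows=places, cols=transitions):
        α    β    γ    δ    ε
   P0  -2    0    0    0    4
   P1   0   -2    0   -4   -4
   P2   1    2    4    4    0
   P3   4    2   -4    0    0
   P4   0    0   -2    2    0

Candidate y = [3, 3, 2, 1, 2]; check y·C column-wise:
  col α: 3·-2 + 3·0 + 2·1 + 1·4 + 2·0 = 0
  col β: 3·0 + 3·-2 + 2·2 + 1·2 + 2·0 = 0
  col γ: 3·0 + 3·0 + 2·4 + 1·-4 + 2·-2 = 0
  col δ: 3·0 + 3·-4 + 2·4 + 1·0 + 2·2 = 0
  col ε: 3·4 + 3·-4 + 2·0 + 1·0 + 2·0 = 0

y = (P0:3, P1:3, P2:2, P3:1, P4:2)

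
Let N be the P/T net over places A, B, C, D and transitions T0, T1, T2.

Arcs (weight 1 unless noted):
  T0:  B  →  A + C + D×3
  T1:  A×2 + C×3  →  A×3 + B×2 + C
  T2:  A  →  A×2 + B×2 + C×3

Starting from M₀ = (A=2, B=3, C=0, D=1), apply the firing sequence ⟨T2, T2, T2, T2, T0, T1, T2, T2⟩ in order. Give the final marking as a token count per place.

(A=10, B=16, C=17, D=4)

step 1: fire T2:  (A=2, B=3, C=0, D=1) → (A=3, B=5, C=3, D=1)
step 2: fire T2:  (A=3, B=5, C=3, D=1) → (A=4, B=7, C=6, D=1)
step 3: fire T2:  (A=4, B=7, C=6, D=1) → (A=5, B=9, C=9, D=1)
step 4: fire T2:  (A=5, B=9, C=9, D=1) → (A=6, B=11, C=12, D=1)
step 5: fire T0:  (A=6, B=11, C=12, D=1) → (A=7, B=10, C=13, D=4)
step 6: fire T1:  (A=7, B=10, C=13, D=4) → (A=8, B=12, C=11, D=4)
step 7: fire T2:  (A=8, B=12, C=11, D=4) → (A=9, B=14, C=14, D=4)
step 8: fire T2:  (A=9, B=14, C=14, D=4) → (A=10, B=16, C=17, D=4)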